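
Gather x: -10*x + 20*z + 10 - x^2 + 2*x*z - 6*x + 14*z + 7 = -x^2 + x*(2*z - 16) + 34*z + 17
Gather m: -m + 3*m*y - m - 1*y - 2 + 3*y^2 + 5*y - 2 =m*(3*y - 2) + 3*y^2 + 4*y - 4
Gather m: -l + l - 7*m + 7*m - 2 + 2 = 0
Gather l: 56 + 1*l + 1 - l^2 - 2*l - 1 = -l^2 - l + 56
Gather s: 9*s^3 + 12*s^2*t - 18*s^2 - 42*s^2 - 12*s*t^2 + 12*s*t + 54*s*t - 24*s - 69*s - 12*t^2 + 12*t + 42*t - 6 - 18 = 9*s^3 + s^2*(12*t - 60) + s*(-12*t^2 + 66*t - 93) - 12*t^2 + 54*t - 24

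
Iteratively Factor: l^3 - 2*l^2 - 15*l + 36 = (l - 3)*(l^2 + l - 12) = (l - 3)*(l + 4)*(l - 3)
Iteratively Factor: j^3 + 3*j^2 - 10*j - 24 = (j - 3)*(j^2 + 6*j + 8) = (j - 3)*(j + 2)*(j + 4)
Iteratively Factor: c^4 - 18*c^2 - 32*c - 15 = (c + 1)*(c^3 - c^2 - 17*c - 15) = (c - 5)*(c + 1)*(c^2 + 4*c + 3) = (c - 5)*(c + 1)^2*(c + 3)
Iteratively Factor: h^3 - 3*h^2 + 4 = (h + 1)*(h^2 - 4*h + 4) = (h - 2)*(h + 1)*(h - 2)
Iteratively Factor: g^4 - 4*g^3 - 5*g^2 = (g + 1)*(g^3 - 5*g^2) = g*(g + 1)*(g^2 - 5*g) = g*(g - 5)*(g + 1)*(g)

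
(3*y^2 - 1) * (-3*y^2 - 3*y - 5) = -9*y^4 - 9*y^3 - 12*y^2 + 3*y + 5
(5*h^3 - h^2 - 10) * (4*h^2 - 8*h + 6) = 20*h^5 - 44*h^4 + 38*h^3 - 46*h^2 + 80*h - 60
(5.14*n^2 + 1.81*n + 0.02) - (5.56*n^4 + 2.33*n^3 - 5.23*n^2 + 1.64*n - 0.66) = -5.56*n^4 - 2.33*n^3 + 10.37*n^2 + 0.17*n + 0.68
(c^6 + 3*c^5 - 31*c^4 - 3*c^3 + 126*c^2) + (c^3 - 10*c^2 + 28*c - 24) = c^6 + 3*c^5 - 31*c^4 - 2*c^3 + 116*c^2 + 28*c - 24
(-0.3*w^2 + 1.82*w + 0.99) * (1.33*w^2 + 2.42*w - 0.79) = -0.399*w^4 + 1.6946*w^3 + 5.9581*w^2 + 0.958*w - 0.7821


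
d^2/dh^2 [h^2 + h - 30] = 2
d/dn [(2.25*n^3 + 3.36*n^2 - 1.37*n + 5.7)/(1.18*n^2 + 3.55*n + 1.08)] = (2.655*n^4 + 15.975*n^3 + 20.8346*n^2 - 6.1944*n - 21.7146)/(1.3924*n^4 + 8.378*n^3 + 15.1513*n^2 + 7.668*n + 1.1664)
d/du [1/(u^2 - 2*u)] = 2*(1 - u)/(u^2*(u - 2)^2)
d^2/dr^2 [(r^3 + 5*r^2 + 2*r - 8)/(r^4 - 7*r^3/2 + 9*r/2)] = 4*(4*r^9 + 60*r^8 - 162*r^7 - 425*r^6 + 1623*r^5 - 1515*r^4 - 81*r^3 + 1512*r^2 - 648)/(r^3*(8*r^9 - 84*r^8 + 294*r^7 - 235*r^6 - 756*r^5 + 1323*r^4 + 486*r^3 - 1701*r^2 + 729))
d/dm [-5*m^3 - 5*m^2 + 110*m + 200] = -15*m^2 - 10*m + 110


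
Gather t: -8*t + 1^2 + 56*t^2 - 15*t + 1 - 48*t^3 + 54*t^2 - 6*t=-48*t^3 + 110*t^2 - 29*t + 2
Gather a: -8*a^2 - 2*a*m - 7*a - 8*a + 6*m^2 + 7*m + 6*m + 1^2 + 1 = -8*a^2 + a*(-2*m - 15) + 6*m^2 + 13*m + 2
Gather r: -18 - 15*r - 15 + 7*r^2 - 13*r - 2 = 7*r^2 - 28*r - 35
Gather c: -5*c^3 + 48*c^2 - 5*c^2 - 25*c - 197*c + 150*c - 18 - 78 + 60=-5*c^3 + 43*c^2 - 72*c - 36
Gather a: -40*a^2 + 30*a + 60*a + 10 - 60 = -40*a^2 + 90*a - 50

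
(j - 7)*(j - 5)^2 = j^3 - 17*j^2 + 95*j - 175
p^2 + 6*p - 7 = (p - 1)*(p + 7)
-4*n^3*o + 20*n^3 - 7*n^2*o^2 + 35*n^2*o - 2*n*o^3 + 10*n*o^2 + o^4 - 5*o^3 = (-4*n + o)*(n + o)^2*(o - 5)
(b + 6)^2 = b^2 + 12*b + 36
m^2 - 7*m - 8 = (m - 8)*(m + 1)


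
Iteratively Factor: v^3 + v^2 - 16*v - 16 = (v + 4)*(v^2 - 3*v - 4) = (v + 1)*(v + 4)*(v - 4)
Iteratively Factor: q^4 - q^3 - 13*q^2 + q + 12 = (q - 4)*(q^3 + 3*q^2 - q - 3) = (q - 4)*(q + 3)*(q^2 - 1) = (q - 4)*(q + 1)*(q + 3)*(q - 1)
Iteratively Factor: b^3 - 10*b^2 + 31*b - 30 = (b - 3)*(b^2 - 7*b + 10) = (b - 5)*(b - 3)*(b - 2)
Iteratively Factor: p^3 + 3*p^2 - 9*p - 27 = (p + 3)*(p^2 - 9) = (p - 3)*(p + 3)*(p + 3)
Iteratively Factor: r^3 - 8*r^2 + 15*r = (r)*(r^2 - 8*r + 15) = r*(r - 5)*(r - 3)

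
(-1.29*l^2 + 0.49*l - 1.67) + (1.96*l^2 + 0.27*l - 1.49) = 0.67*l^2 + 0.76*l - 3.16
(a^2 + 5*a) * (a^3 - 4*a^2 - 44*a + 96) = a^5 + a^4 - 64*a^3 - 124*a^2 + 480*a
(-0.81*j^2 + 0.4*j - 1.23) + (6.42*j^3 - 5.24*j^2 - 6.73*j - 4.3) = 6.42*j^3 - 6.05*j^2 - 6.33*j - 5.53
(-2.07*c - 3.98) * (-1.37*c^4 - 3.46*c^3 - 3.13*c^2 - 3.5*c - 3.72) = 2.8359*c^5 + 12.6148*c^4 + 20.2499*c^3 + 19.7024*c^2 + 21.6304*c + 14.8056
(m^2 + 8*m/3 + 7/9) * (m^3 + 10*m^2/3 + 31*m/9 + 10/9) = m^5 + 6*m^4 + 118*m^3/9 + 116*m^2/9 + 457*m/81 + 70/81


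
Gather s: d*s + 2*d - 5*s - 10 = 2*d + s*(d - 5) - 10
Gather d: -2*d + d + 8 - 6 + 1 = 3 - d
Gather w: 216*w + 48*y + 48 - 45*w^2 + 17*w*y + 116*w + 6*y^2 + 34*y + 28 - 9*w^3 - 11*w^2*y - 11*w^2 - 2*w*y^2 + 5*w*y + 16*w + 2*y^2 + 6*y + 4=-9*w^3 + w^2*(-11*y - 56) + w*(-2*y^2 + 22*y + 348) + 8*y^2 + 88*y + 80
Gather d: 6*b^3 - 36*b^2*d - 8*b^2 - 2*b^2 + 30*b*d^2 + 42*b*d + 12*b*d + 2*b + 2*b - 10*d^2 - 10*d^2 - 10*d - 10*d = 6*b^3 - 10*b^2 + 4*b + d^2*(30*b - 20) + d*(-36*b^2 + 54*b - 20)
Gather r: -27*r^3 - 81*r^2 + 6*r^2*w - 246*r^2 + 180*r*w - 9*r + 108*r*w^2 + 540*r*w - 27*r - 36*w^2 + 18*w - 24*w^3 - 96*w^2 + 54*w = -27*r^3 + r^2*(6*w - 327) + r*(108*w^2 + 720*w - 36) - 24*w^3 - 132*w^2 + 72*w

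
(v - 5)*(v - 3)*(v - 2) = v^3 - 10*v^2 + 31*v - 30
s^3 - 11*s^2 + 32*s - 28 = (s - 7)*(s - 2)^2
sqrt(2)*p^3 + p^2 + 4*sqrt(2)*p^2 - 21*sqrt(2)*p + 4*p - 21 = (p - 3)*(p + 7)*(sqrt(2)*p + 1)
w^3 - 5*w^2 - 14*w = w*(w - 7)*(w + 2)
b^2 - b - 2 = (b - 2)*(b + 1)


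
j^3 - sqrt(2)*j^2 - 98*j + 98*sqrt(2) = (j - 7*sqrt(2))*(j - sqrt(2))*(j + 7*sqrt(2))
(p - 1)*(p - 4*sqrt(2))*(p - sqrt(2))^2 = p^4 - 6*sqrt(2)*p^3 - p^3 + 6*sqrt(2)*p^2 + 18*p^2 - 18*p - 8*sqrt(2)*p + 8*sqrt(2)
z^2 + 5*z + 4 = (z + 1)*(z + 4)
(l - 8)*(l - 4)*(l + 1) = l^3 - 11*l^2 + 20*l + 32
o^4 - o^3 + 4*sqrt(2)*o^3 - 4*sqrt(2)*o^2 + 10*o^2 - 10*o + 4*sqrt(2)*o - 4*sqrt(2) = (o - 1)*(o + sqrt(2))^2*(o + 2*sqrt(2))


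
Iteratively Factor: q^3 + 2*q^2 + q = (q + 1)*(q^2 + q) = (q + 1)^2*(q)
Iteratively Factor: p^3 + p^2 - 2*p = (p - 1)*(p^2 + 2*p) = p*(p - 1)*(p + 2)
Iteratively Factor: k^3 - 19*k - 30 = (k - 5)*(k^2 + 5*k + 6) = (k - 5)*(k + 3)*(k + 2)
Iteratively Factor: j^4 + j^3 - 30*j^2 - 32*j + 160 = (j + 4)*(j^3 - 3*j^2 - 18*j + 40) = (j - 5)*(j + 4)*(j^2 + 2*j - 8) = (j - 5)*(j + 4)^2*(j - 2)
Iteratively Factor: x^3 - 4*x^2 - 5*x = (x)*(x^2 - 4*x - 5) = x*(x - 5)*(x + 1)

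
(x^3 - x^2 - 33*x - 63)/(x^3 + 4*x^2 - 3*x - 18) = (x - 7)/(x - 2)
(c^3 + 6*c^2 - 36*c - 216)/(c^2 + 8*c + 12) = (c^2 - 36)/(c + 2)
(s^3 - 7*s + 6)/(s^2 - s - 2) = (s^2 + 2*s - 3)/(s + 1)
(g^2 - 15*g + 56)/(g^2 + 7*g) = (g^2 - 15*g + 56)/(g*(g + 7))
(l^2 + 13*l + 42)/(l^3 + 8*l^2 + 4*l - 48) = (l + 7)/(l^2 + 2*l - 8)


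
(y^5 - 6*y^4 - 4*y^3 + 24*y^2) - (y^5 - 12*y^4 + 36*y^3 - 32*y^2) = 6*y^4 - 40*y^3 + 56*y^2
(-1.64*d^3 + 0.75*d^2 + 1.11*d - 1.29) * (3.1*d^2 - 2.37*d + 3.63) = -5.084*d^5 + 6.2118*d^4 - 4.2897*d^3 - 3.9072*d^2 + 7.0866*d - 4.6827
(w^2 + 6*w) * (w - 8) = w^3 - 2*w^2 - 48*w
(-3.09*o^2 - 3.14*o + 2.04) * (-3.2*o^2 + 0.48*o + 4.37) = 9.888*o^4 + 8.5648*o^3 - 21.5385*o^2 - 12.7426*o + 8.9148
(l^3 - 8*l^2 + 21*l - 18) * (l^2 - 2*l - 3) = l^5 - 10*l^4 + 34*l^3 - 36*l^2 - 27*l + 54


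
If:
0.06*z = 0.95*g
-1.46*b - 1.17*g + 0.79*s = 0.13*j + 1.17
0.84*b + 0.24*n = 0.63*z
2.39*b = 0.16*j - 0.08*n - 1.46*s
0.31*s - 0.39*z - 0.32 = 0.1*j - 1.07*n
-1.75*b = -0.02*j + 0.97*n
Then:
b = -4.27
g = -0.06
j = 232.95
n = 12.51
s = 31.83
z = -0.93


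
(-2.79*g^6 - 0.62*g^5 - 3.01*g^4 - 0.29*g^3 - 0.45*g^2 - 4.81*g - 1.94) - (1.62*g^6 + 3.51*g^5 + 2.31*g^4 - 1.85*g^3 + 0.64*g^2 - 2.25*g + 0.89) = -4.41*g^6 - 4.13*g^5 - 5.32*g^4 + 1.56*g^3 - 1.09*g^2 - 2.56*g - 2.83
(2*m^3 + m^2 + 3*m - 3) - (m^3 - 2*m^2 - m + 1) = m^3 + 3*m^2 + 4*m - 4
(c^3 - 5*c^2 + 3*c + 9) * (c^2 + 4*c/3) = c^5 - 11*c^4/3 - 11*c^3/3 + 13*c^2 + 12*c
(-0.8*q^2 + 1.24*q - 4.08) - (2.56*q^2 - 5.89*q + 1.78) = -3.36*q^2 + 7.13*q - 5.86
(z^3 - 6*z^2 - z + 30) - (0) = z^3 - 6*z^2 - z + 30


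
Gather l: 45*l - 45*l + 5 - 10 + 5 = 0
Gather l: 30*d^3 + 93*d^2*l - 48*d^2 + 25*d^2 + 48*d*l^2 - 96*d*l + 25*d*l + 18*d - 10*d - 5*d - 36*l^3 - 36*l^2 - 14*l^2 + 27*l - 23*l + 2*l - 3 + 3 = 30*d^3 - 23*d^2 + 3*d - 36*l^3 + l^2*(48*d - 50) + l*(93*d^2 - 71*d + 6)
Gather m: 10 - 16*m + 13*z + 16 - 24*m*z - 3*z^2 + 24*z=m*(-24*z - 16) - 3*z^2 + 37*z + 26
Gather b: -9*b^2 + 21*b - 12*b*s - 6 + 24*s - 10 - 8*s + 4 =-9*b^2 + b*(21 - 12*s) + 16*s - 12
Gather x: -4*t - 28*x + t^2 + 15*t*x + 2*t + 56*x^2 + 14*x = t^2 - 2*t + 56*x^2 + x*(15*t - 14)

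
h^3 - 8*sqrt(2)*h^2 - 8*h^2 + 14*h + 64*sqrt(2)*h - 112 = (h - 8)*(h - 7*sqrt(2))*(h - sqrt(2))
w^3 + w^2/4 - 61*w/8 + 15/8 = (w - 5/2)*(w - 1/4)*(w + 3)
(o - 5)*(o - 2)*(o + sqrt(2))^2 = o^4 - 7*o^3 + 2*sqrt(2)*o^3 - 14*sqrt(2)*o^2 + 12*o^2 - 14*o + 20*sqrt(2)*o + 20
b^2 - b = b*(b - 1)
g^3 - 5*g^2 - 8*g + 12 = (g - 6)*(g - 1)*(g + 2)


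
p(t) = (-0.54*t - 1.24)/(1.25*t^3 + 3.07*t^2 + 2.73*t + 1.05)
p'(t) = (-0.54*t - 1.24)*(-3.75*t^2 - 6.14*t - 2.73)/(1.25*t^3 + 3.07*t^2 + 2.73*t + 1.05)^2 - 0.54/(1.25*t^3 + 3.07*t^2 + 2.73*t + 1.05)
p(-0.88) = -4.42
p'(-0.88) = 2.77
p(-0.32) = -2.37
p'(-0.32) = 4.86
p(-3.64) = -0.03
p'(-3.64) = -0.01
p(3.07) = -0.04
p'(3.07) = 0.02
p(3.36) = -0.03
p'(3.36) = 0.02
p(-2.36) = -0.01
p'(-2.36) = 0.10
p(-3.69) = -0.03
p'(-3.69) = -0.01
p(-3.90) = -0.02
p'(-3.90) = -0.01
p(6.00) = -0.01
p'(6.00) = 0.00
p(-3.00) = -0.03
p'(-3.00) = 0.00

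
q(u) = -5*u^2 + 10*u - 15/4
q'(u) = 10 - 10*u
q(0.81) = 1.07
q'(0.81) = 1.90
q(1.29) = 0.83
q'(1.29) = -2.90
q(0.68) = 0.74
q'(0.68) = 3.20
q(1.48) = 0.10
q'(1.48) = -4.80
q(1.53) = -0.15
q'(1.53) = -5.30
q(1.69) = -1.13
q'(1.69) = -6.90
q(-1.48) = -29.50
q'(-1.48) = 24.80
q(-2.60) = -63.55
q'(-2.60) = 36.00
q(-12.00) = -843.75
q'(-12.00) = 130.00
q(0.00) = -3.75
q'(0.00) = 10.00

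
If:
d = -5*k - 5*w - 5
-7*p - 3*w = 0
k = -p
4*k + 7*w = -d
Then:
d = -305/11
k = 15/11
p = -15/11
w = 35/11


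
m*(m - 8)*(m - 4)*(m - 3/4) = m^4 - 51*m^3/4 + 41*m^2 - 24*m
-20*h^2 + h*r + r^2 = (-4*h + r)*(5*h + r)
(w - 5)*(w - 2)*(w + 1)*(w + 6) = w^4 - 33*w^2 + 28*w + 60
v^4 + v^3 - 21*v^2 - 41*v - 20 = (v - 5)*(v + 1)^2*(v + 4)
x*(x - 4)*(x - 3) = x^3 - 7*x^2 + 12*x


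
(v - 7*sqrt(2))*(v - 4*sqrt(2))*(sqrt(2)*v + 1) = sqrt(2)*v^3 - 21*v^2 + 45*sqrt(2)*v + 56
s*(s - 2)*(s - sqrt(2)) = s^3 - 2*s^2 - sqrt(2)*s^2 + 2*sqrt(2)*s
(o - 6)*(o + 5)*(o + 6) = o^3 + 5*o^2 - 36*o - 180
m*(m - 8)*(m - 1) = m^3 - 9*m^2 + 8*m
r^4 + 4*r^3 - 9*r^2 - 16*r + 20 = (r - 2)*(r - 1)*(r + 2)*(r + 5)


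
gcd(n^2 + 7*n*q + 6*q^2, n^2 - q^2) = n + q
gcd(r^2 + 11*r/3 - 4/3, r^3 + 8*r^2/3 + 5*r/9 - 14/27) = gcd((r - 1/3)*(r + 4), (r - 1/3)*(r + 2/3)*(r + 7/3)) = r - 1/3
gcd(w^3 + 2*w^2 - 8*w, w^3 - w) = w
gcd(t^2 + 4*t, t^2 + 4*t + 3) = 1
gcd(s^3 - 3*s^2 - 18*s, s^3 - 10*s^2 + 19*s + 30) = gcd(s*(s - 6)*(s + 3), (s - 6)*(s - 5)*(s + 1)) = s - 6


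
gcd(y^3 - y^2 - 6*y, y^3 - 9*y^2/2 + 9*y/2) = y^2 - 3*y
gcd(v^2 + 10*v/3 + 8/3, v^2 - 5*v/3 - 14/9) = 1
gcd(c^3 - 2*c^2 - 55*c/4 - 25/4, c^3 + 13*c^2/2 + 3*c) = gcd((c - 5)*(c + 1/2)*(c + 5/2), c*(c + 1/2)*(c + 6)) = c + 1/2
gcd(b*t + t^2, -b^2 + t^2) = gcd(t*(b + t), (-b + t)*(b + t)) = b + t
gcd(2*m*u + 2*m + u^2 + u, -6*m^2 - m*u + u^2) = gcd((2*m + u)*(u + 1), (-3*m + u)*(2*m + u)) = 2*m + u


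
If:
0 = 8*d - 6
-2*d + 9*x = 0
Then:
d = 3/4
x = 1/6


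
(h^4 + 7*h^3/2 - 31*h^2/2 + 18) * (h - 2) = h^5 + 3*h^4/2 - 45*h^3/2 + 31*h^2 + 18*h - 36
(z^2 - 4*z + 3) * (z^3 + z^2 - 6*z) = z^5 - 3*z^4 - 7*z^3 + 27*z^2 - 18*z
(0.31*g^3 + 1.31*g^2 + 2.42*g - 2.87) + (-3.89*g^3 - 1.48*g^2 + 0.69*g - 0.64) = -3.58*g^3 - 0.17*g^2 + 3.11*g - 3.51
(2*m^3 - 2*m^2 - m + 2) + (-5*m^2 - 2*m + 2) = 2*m^3 - 7*m^2 - 3*m + 4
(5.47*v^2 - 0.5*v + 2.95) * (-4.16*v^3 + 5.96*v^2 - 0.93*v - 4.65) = -22.7552*v^5 + 34.6812*v^4 - 20.3391*v^3 - 7.3885*v^2 - 0.4185*v - 13.7175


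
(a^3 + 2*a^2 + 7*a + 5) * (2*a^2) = 2*a^5 + 4*a^4 + 14*a^3 + 10*a^2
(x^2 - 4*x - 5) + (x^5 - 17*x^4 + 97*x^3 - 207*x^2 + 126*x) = x^5 - 17*x^4 + 97*x^3 - 206*x^2 + 122*x - 5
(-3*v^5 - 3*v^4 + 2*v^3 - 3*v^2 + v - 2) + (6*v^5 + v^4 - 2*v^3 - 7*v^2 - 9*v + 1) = 3*v^5 - 2*v^4 - 10*v^2 - 8*v - 1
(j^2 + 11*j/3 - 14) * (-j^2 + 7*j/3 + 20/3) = -j^4 - 4*j^3/3 + 263*j^2/9 - 74*j/9 - 280/3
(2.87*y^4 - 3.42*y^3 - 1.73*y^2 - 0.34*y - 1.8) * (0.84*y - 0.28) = 2.4108*y^5 - 3.6764*y^4 - 0.4956*y^3 + 0.1988*y^2 - 1.4168*y + 0.504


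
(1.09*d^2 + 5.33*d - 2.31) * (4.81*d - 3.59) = 5.2429*d^3 + 21.7242*d^2 - 30.2458*d + 8.2929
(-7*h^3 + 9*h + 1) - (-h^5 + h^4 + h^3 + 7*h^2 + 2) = h^5 - h^4 - 8*h^3 - 7*h^2 + 9*h - 1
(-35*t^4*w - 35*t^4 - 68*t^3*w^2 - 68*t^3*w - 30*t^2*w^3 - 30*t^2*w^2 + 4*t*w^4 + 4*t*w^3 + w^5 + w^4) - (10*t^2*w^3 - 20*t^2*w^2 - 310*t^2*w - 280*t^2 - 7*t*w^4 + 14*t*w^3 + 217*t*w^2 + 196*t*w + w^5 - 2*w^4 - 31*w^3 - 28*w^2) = -35*t^4*w - 35*t^4 - 68*t^3*w^2 - 68*t^3*w - 40*t^2*w^3 - 10*t^2*w^2 + 310*t^2*w + 280*t^2 + 11*t*w^4 - 10*t*w^3 - 217*t*w^2 - 196*t*w + 3*w^4 + 31*w^3 + 28*w^2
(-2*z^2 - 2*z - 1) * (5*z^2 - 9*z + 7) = -10*z^4 + 8*z^3 - z^2 - 5*z - 7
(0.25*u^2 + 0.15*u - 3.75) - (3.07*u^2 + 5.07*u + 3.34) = -2.82*u^2 - 4.92*u - 7.09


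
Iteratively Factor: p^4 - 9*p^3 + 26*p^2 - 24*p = (p)*(p^3 - 9*p^2 + 26*p - 24) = p*(p - 3)*(p^2 - 6*p + 8) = p*(p - 4)*(p - 3)*(p - 2)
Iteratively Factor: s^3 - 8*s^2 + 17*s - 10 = (s - 2)*(s^2 - 6*s + 5) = (s - 2)*(s - 1)*(s - 5)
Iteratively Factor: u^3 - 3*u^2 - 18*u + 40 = (u + 4)*(u^2 - 7*u + 10) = (u - 2)*(u + 4)*(u - 5)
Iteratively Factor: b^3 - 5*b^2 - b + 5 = (b - 1)*(b^2 - 4*b - 5) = (b - 5)*(b - 1)*(b + 1)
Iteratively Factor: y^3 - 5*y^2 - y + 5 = (y + 1)*(y^2 - 6*y + 5) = (y - 5)*(y + 1)*(y - 1)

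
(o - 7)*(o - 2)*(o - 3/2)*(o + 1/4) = o^4 - 41*o^3/4 + 199*o^2/8 - 113*o/8 - 21/4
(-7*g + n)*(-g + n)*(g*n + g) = 7*g^3*n + 7*g^3 - 8*g^2*n^2 - 8*g^2*n + g*n^3 + g*n^2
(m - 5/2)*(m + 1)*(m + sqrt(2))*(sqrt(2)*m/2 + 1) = sqrt(2)*m^4/2 - 3*sqrt(2)*m^3/4 + 2*m^3 - 3*m^2 - sqrt(2)*m^2/4 - 5*m - 3*sqrt(2)*m/2 - 5*sqrt(2)/2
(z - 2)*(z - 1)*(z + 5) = z^3 + 2*z^2 - 13*z + 10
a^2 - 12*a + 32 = (a - 8)*(a - 4)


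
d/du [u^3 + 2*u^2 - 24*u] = 3*u^2 + 4*u - 24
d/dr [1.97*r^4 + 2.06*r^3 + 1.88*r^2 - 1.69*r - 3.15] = 7.88*r^3 + 6.18*r^2 + 3.76*r - 1.69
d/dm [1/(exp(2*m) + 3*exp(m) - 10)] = (-2*exp(m) - 3)*exp(m)/(exp(2*m) + 3*exp(m) - 10)^2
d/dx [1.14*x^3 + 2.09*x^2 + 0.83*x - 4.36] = 3.42*x^2 + 4.18*x + 0.83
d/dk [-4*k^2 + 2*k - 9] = 2 - 8*k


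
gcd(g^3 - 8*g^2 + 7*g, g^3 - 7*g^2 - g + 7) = g^2 - 8*g + 7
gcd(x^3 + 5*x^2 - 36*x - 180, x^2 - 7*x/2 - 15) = x - 6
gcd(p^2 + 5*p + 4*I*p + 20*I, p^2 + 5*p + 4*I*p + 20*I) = p^2 + p*(5 + 4*I) + 20*I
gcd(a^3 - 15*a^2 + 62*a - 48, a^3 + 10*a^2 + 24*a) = 1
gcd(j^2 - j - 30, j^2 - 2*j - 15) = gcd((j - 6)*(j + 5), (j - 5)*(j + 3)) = 1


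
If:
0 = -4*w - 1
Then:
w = -1/4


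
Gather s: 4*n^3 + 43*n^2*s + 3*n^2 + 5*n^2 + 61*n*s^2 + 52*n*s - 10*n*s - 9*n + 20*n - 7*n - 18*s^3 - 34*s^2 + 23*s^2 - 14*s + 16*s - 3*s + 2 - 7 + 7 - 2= 4*n^3 + 8*n^2 + 4*n - 18*s^3 + s^2*(61*n - 11) + s*(43*n^2 + 42*n - 1)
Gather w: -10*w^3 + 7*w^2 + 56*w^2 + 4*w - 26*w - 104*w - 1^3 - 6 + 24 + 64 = -10*w^3 + 63*w^2 - 126*w + 81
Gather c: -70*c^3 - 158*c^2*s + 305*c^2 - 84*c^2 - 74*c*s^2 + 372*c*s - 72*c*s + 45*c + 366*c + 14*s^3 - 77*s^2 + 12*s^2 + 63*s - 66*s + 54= -70*c^3 + c^2*(221 - 158*s) + c*(-74*s^2 + 300*s + 411) + 14*s^3 - 65*s^2 - 3*s + 54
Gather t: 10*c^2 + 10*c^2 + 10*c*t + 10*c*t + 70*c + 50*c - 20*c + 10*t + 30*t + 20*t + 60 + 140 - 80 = 20*c^2 + 100*c + t*(20*c + 60) + 120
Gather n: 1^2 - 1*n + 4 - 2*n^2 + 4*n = -2*n^2 + 3*n + 5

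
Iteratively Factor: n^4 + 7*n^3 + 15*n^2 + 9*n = (n)*(n^3 + 7*n^2 + 15*n + 9) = n*(n + 3)*(n^2 + 4*n + 3) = n*(n + 1)*(n + 3)*(n + 3)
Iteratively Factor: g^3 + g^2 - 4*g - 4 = (g + 1)*(g^2 - 4) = (g + 1)*(g + 2)*(g - 2)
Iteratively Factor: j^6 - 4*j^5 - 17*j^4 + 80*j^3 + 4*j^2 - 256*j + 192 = (j - 1)*(j^5 - 3*j^4 - 20*j^3 + 60*j^2 + 64*j - 192) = (j - 1)*(j + 4)*(j^4 - 7*j^3 + 8*j^2 + 28*j - 48) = (j - 3)*(j - 1)*(j + 4)*(j^3 - 4*j^2 - 4*j + 16) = (j - 3)*(j - 2)*(j - 1)*(j + 4)*(j^2 - 2*j - 8) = (j - 3)*(j - 2)*(j - 1)*(j + 2)*(j + 4)*(j - 4)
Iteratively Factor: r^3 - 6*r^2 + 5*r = (r)*(r^2 - 6*r + 5) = r*(r - 5)*(r - 1)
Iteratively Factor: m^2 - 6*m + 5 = (m - 5)*(m - 1)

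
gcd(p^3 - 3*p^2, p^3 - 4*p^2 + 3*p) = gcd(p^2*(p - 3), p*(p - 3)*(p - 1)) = p^2 - 3*p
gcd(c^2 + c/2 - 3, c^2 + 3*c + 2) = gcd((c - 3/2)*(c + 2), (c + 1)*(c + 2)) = c + 2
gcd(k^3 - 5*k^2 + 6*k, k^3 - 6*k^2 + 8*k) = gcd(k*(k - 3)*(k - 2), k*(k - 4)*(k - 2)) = k^2 - 2*k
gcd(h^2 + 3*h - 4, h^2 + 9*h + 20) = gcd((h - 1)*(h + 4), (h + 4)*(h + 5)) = h + 4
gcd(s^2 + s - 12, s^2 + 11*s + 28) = s + 4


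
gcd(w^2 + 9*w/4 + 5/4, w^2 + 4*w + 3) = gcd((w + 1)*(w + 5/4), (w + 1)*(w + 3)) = w + 1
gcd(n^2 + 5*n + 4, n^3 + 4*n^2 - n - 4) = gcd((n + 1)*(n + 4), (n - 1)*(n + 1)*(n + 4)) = n^2 + 5*n + 4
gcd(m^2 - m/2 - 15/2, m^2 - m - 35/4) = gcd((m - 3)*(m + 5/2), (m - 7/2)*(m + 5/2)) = m + 5/2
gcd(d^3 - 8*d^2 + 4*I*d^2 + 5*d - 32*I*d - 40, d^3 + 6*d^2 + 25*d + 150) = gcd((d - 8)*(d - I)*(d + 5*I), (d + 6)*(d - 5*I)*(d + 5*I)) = d + 5*I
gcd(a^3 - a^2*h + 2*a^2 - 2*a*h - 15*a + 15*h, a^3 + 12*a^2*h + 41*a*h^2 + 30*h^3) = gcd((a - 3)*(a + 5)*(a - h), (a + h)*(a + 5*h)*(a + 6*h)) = 1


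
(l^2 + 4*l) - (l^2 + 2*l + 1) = 2*l - 1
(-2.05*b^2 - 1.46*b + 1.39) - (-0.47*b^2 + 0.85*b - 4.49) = -1.58*b^2 - 2.31*b + 5.88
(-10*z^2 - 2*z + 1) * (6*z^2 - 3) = -60*z^4 - 12*z^3 + 36*z^2 + 6*z - 3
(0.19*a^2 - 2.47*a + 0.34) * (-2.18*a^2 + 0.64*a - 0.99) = -0.4142*a^4 + 5.5062*a^3 - 2.5101*a^2 + 2.6629*a - 0.3366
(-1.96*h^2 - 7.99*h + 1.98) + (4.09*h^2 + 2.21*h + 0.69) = 2.13*h^2 - 5.78*h + 2.67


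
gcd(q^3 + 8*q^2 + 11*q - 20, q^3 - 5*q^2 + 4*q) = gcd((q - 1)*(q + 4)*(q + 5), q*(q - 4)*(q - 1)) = q - 1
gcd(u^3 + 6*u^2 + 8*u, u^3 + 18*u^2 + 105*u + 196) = u + 4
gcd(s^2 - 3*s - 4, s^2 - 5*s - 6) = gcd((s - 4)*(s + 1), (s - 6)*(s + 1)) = s + 1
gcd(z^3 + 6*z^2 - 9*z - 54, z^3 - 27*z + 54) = z^2 + 3*z - 18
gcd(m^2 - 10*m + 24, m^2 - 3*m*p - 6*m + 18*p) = m - 6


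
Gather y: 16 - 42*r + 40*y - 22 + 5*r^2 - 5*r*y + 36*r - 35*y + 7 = 5*r^2 - 6*r + y*(5 - 5*r) + 1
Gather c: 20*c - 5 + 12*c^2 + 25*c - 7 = 12*c^2 + 45*c - 12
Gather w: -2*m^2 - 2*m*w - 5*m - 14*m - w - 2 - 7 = -2*m^2 - 19*m + w*(-2*m - 1) - 9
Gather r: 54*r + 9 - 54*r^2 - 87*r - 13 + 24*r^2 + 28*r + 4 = -30*r^2 - 5*r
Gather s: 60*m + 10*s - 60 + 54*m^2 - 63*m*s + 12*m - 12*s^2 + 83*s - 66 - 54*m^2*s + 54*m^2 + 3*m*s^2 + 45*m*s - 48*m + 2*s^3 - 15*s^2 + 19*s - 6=108*m^2 + 24*m + 2*s^3 + s^2*(3*m - 27) + s*(-54*m^2 - 18*m + 112) - 132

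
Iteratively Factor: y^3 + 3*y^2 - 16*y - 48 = (y + 4)*(y^2 - y - 12) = (y + 3)*(y + 4)*(y - 4)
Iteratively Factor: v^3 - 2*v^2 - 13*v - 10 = (v - 5)*(v^2 + 3*v + 2) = (v - 5)*(v + 1)*(v + 2)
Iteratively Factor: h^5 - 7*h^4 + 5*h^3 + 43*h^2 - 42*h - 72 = (h - 4)*(h^4 - 3*h^3 - 7*h^2 + 15*h + 18) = (h - 4)*(h - 3)*(h^3 - 7*h - 6) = (h - 4)*(h - 3)*(h + 1)*(h^2 - h - 6) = (h - 4)*(h - 3)^2*(h + 1)*(h + 2)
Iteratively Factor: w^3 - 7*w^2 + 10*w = (w - 2)*(w^2 - 5*w) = w*(w - 2)*(w - 5)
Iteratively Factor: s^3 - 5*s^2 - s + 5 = (s - 5)*(s^2 - 1) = (s - 5)*(s + 1)*(s - 1)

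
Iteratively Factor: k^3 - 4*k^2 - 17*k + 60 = (k - 5)*(k^2 + k - 12) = (k - 5)*(k - 3)*(k + 4)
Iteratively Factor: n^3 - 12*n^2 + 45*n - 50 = (n - 5)*(n^2 - 7*n + 10) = (n - 5)^2*(n - 2)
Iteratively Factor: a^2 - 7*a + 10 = (a - 5)*(a - 2)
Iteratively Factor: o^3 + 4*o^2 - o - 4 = (o + 4)*(o^2 - 1) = (o - 1)*(o + 4)*(o + 1)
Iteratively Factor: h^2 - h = (h)*(h - 1)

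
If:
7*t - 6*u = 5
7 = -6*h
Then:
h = -7/6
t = 6*u/7 + 5/7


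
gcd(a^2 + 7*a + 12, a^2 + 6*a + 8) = a + 4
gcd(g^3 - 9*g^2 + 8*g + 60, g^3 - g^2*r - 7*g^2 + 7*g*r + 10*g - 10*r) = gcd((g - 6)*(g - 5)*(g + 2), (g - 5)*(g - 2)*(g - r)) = g - 5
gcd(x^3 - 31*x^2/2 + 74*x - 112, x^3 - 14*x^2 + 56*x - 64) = x^2 - 12*x + 32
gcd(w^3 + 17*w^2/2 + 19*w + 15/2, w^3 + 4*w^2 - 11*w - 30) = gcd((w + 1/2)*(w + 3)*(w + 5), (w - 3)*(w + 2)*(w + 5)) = w + 5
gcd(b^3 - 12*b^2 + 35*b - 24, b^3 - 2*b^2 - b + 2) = b - 1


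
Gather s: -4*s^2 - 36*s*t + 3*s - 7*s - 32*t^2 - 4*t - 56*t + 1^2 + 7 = -4*s^2 + s*(-36*t - 4) - 32*t^2 - 60*t + 8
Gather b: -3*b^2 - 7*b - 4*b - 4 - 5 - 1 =-3*b^2 - 11*b - 10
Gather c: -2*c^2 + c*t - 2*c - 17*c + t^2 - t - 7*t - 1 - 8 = -2*c^2 + c*(t - 19) + t^2 - 8*t - 9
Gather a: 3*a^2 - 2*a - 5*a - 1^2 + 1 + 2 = 3*a^2 - 7*a + 2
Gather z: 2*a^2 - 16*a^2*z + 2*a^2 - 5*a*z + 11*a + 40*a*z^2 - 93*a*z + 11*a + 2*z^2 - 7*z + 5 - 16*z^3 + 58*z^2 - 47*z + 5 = 4*a^2 + 22*a - 16*z^3 + z^2*(40*a + 60) + z*(-16*a^2 - 98*a - 54) + 10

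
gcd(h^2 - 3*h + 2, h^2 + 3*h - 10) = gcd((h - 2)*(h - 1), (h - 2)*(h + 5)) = h - 2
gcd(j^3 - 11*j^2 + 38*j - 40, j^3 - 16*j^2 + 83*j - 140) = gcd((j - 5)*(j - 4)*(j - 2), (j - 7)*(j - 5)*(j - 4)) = j^2 - 9*j + 20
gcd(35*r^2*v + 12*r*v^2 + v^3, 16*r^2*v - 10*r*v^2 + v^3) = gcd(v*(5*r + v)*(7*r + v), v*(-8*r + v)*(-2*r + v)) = v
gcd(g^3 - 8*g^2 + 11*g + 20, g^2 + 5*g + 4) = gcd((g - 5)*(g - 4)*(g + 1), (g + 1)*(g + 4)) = g + 1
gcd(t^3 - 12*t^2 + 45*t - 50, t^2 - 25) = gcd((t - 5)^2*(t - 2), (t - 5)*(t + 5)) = t - 5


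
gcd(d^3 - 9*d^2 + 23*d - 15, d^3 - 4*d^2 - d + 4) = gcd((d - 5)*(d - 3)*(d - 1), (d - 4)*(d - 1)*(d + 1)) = d - 1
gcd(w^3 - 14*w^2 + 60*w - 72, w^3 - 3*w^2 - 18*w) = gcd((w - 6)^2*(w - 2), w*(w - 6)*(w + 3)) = w - 6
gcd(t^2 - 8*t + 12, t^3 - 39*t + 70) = t - 2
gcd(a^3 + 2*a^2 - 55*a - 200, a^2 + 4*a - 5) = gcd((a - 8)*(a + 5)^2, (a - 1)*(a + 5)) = a + 5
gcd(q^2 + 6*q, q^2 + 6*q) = q^2 + 6*q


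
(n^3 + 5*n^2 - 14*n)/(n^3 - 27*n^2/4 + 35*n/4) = 4*(n^2 + 5*n - 14)/(4*n^2 - 27*n + 35)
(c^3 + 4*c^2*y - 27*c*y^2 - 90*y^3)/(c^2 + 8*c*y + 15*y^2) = (c^2 + c*y - 30*y^2)/(c + 5*y)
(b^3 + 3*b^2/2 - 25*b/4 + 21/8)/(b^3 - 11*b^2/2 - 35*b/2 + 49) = (b^2 - 2*b + 3/4)/(b^2 - 9*b + 14)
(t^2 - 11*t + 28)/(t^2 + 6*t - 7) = (t^2 - 11*t + 28)/(t^2 + 6*t - 7)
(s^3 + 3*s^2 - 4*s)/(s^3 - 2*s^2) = (s^2 + 3*s - 4)/(s*(s - 2))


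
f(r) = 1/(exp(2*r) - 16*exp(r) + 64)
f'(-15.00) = 0.00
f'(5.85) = -0.00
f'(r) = (-2*exp(2*r) + 16*exp(r))/(exp(2*r) - 16*exp(r) + 64)^2 = 2*(8 - exp(r))*exp(r)/(exp(2*r) - 16*exp(r) + 64)^2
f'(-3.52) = 0.00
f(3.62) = 0.00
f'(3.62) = -0.00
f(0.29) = 0.02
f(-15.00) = 0.02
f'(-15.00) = 0.00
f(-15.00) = 0.02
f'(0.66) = 0.02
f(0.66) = 0.03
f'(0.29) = 0.01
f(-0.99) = 0.02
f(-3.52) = 0.02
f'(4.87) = -0.00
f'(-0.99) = 0.00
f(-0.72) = 0.02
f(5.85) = 0.00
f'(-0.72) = 0.00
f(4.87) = 0.00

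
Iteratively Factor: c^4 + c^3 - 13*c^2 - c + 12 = (c - 3)*(c^3 + 4*c^2 - c - 4) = (c - 3)*(c + 4)*(c^2 - 1) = (c - 3)*(c - 1)*(c + 4)*(c + 1)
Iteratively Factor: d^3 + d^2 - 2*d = (d - 1)*(d^2 + 2*d) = d*(d - 1)*(d + 2)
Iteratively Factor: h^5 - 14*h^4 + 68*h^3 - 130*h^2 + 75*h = (h - 5)*(h^4 - 9*h^3 + 23*h^2 - 15*h) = (h - 5)*(h - 1)*(h^3 - 8*h^2 + 15*h) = (h - 5)^2*(h - 1)*(h^2 - 3*h) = (h - 5)^2*(h - 3)*(h - 1)*(h)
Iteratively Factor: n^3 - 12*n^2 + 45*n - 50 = (n - 5)*(n^2 - 7*n + 10) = (n - 5)*(n - 2)*(n - 5)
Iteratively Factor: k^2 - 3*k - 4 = (k + 1)*(k - 4)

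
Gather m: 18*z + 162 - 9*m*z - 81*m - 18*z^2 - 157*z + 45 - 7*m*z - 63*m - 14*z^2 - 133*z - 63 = m*(-16*z - 144) - 32*z^2 - 272*z + 144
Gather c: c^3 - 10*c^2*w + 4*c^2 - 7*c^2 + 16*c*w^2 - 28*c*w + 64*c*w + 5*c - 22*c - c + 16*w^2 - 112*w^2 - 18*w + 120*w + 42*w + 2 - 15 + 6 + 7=c^3 + c^2*(-10*w - 3) + c*(16*w^2 + 36*w - 18) - 96*w^2 + 144*w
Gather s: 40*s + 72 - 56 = 40*s + 16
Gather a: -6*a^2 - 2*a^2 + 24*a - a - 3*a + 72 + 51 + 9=-8*a^2 + 20*a + 132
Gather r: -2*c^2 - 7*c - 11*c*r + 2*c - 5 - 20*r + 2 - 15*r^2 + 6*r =-2*c^2 - 5*c - 15*r^2 + r*(-11*c - 14) - 3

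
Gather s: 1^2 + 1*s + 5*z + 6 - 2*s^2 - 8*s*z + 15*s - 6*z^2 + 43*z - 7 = -2*s^2 + s*(16 - 8*z) - 6*z^2 + 48*z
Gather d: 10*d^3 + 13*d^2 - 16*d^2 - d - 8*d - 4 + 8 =10*d^3 - 3*d^2 - 9*d + 4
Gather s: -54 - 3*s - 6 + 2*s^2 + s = 2*s^2 - 2*s - 60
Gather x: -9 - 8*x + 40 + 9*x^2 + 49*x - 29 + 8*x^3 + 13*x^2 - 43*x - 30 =8*x^3 + 22*x^2 - 2*x - 28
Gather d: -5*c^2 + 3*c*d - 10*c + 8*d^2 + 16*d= -5*c^2 - 10*c + 8*d^2 + d*(3*c + 16)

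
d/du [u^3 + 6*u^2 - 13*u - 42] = 3*u^2 + 12*u - 13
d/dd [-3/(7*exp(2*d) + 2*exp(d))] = 6*(7*exp(d) + 1)*exp(-d)/(7*exp(d) + 2)^2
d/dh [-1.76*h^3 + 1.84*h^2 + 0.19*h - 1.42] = -5.28*h^2 + 3.68*h + 0.19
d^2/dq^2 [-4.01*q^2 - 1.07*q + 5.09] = -8.02000000000000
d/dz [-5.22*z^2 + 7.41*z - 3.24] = 7.41 - 10.44*z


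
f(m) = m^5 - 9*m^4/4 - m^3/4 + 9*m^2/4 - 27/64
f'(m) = 5*m^4 - 9*m^3 - 3*m^2/4 + 9*m/2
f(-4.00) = -1548.42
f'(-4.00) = 1826.00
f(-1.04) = -1.56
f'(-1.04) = 10.48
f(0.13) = -0.39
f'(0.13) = 0.55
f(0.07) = -0.41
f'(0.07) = 0.31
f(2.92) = 61.25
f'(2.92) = 146.17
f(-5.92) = -9904.50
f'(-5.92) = 7955.60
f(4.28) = 702.39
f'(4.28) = 977.72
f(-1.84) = -38.13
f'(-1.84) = 102.56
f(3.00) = 73.83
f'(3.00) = 168.75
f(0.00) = -0.42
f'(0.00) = 0.00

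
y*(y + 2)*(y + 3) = y^3 + 5*y^2 + 6*y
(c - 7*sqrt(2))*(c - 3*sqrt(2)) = c^2 - 10*sqrt(2)*c + 42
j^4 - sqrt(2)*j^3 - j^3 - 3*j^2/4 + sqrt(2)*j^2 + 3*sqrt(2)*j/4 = j*(j - 3/2)*(j + 1/2)*(j - sqrt(2))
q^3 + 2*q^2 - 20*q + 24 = (q - 2)^2*(q + 6)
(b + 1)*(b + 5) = b^2 + 6*b + 5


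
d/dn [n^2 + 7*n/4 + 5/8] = 2*n + 7/4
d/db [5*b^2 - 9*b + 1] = 10*b - 9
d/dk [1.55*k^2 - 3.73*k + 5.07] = 3.1*k - 3.73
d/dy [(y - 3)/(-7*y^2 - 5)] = (-7*y^2 + 14*y*(y - 3) - 5)/(7*y^2 + 5)^2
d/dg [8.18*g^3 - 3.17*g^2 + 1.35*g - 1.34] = 24.54*g^2 - 6.34*g + 1.35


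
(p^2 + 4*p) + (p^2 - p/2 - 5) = 2*p^2 + 7*p/2 - 5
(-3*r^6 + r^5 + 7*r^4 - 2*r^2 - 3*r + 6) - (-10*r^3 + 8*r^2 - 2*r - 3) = -3*r^6 + r^5 + 7*r^4 + 10*r^3 - 10*r^2 - r + 9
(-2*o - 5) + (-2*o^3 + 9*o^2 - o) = -2*o^3 + 9*o^2 - 3*o - 5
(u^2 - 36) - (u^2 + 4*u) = -4*u - 36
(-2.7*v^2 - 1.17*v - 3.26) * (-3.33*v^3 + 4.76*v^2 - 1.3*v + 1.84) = 8.991*v^5 - 8.9559*v^4 + 8.7966*v^3 - 18.9646*v^2 + 2.0852*v - 5.9984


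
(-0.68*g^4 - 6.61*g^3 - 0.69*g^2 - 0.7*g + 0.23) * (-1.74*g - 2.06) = 1.1832*g^5 + 12.9022*g^4 + 14.8172*g^3 + 2.6394*g^2 + 1.0418*g - 0.4738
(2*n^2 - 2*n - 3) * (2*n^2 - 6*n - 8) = 4*n^4 - 16*n^3 - 10*n^2 + 34*n + 24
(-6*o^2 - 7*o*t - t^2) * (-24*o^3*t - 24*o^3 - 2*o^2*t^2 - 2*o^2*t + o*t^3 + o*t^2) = 144*o^5*t + 144*o^5 + 180*o^4*t^2 + 180*o^4*t + 32*o^3*t^3 + 32*o^3*t^2 - 5*o^2*t^4 - 5*o^2*t^3 - o*t^5 - o*t^4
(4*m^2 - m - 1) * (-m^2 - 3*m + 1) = -4*m^4 - 11*m^3 + 8*m^2 + 2*m - 1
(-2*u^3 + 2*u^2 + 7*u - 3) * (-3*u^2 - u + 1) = 6*u^5 - 4*u^4 - 25*u^3 + 4*u^2 + 10*u - 3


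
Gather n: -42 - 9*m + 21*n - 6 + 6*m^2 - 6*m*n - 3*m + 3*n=6*m^2 - 12*m + n*(24 - 6*m) - 48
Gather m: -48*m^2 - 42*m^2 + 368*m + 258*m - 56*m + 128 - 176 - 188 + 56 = -90*m^2 + 570*m - 180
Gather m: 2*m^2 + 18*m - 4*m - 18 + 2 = 2*m^2 + 14*m - 16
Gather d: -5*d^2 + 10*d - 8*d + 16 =-5*d^2 + 2*d + 16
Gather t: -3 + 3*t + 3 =3*t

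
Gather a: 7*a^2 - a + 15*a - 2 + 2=7*a^2 + 14*a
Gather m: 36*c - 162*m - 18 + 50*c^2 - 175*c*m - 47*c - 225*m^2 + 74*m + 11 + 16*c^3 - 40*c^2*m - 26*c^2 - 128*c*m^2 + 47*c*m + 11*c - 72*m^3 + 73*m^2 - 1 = 16*c^3 + 24*c^2 - 72*m^3 + m^2*(-128*c - 152) + m*(-40*c^2 - 128*c - 88) - 8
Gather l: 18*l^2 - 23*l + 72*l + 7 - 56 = 18*l^2 + 49*l - 49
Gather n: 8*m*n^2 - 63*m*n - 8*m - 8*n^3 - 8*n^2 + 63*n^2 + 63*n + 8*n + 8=-8*m - 8*n^3 + n^2*(8*m + 55) + n*(71 - 63*m) + 8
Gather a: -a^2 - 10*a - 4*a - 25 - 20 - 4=-a^2 - 14*a - 49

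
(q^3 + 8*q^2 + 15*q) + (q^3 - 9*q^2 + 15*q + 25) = 2*q^3 - q^2 + 30*q + 25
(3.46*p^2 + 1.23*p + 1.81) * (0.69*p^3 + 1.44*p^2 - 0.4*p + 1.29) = 2.3874*p^5 + 5.8311*p^4 + 1.6361*p^3 + 6.5778*p^2 + 0.8627*p + 2.3349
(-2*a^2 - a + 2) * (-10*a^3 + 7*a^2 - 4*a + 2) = 20*a^5 - 4*a^4 - 19*a^3 + 14*a^2 - 10*a + 4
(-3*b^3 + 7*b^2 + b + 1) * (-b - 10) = 3*b^4 + 23*b^3 - 71*b^2 - 11*b - 10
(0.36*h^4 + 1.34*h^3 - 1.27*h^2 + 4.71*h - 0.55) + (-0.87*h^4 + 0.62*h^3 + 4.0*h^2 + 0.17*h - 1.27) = -0.51*h^4 + 1.96*h^3 + 2.73*h^2 + 4.88*h - 1.82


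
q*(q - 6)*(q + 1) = q^3 - 5*q^2 - 6*q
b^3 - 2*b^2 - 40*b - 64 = (b - 8)*(b + 2)*(b + 4)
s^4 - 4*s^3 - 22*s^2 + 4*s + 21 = (s - 7)*(s - 1)*(s + 1)*(s + 3)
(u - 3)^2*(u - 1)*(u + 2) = u^4 - 5*u^3 + u^2 + 21*u - 18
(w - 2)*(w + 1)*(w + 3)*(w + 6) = w^4 + 8*w^3 + 7*w^2 - 36*w - 36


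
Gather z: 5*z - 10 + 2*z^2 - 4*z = 2*z^2 + z - 10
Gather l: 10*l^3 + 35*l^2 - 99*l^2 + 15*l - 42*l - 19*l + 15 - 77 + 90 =10*l^3 - 64*l^2 - 46*l + 28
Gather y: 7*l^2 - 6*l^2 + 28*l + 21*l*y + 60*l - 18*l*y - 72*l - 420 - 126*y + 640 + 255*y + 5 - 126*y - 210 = l^2 + 16*l + y*(3*l + 3) + 15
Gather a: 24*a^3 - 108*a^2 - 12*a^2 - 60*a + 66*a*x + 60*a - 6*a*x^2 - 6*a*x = 24*a^3 - 120*a^2 + a*(-6*x^2 + 60*x)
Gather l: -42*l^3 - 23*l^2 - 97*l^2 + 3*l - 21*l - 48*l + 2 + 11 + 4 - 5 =-42*l^3 - 120*l^2 - 66*l + 12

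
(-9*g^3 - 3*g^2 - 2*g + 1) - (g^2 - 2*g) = -9*g^3 - 4*g^2 + 1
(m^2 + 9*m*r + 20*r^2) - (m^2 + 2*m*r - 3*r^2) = 7*m*r + 23*r^2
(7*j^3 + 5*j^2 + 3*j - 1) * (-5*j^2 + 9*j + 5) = -35*j^5 + 38*j^4 + 65*j^3 + 57*j^2 + 6*j - 5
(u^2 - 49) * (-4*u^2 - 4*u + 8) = -4*u^4 - 4*u^3 + 204*u^2 + 196*u - 392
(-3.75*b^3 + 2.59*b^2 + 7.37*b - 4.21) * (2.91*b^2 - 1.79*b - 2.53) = -10.9125*b^5 + 14.2494*b^4 + 26.2981*b^3 - 31.9961*b^2 - 11.1102*b + 10.6513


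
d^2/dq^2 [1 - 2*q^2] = -4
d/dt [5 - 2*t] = -2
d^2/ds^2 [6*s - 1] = 0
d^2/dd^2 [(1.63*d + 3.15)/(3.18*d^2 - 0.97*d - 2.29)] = ((-31.1004*d - 16.8718)*(-3.18*d^2 + 0.97*d + 2.29) - (1.63*d + 3.15)*(6.36*d - 0.97)*(12.72*d - 1.94))/(-3.18*d^2 + 0.97*d + 2.29)^3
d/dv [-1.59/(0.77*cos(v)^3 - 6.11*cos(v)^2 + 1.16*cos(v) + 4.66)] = (-3.6729*cos(v)^2 + 19.4298*cos(v) - 1.8444)*sin(v)/(0.77*cos(v)^3 - 6.11*cos(v)^2 + 1.16*cos(v) + 4.66)^2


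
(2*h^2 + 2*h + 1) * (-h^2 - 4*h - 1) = -2*h^4 - 10*h^3 - 11*h^2 - 6*h - 1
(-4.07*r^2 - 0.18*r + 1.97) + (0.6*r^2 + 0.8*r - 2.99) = -3.47*r^2 + 0.62*r - 1.02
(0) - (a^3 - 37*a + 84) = -a^3 + 37*a - 84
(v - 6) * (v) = v^2 - 6*v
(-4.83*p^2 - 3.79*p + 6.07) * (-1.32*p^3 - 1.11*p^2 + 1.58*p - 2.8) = 6.3756*p^5 + 10.3641*p^4 - 11.4369*p^3 + 0.798099999999998*p^2 + 20.2026*p - 16.996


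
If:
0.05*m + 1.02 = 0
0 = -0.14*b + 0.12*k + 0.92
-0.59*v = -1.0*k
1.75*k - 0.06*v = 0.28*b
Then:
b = 7.69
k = 1.31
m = -20.40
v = 2.21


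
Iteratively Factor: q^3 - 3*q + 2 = (q + 2)*(q^2 - 2*q + 1) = (q - 1)*(q + 2)*(q - 1)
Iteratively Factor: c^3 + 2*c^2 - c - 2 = (c + 2)*(c^2 - 1) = (c + 1)*(c + 2)*(c - 1)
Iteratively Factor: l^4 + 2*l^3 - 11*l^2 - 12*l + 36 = (l + 3)*(l^3 - l^2 - 8*l + 12) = (l + 3)^2*(l^2 - 4*l + 4) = (l - 2)*(l + 3)^2*(l - 2)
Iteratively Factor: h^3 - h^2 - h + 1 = (h - 1)*(h^2 - 1) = (h - 1)^2*(h + 1)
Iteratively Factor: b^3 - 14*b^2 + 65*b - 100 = (b - 5)*(b^2 - 9*b + 20) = (b - 5)*(b - 4)*(b - 5)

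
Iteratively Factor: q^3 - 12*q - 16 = (q + 2)*(q^2 - 2*q - 8) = (q - 4)*(q + 2)*(q + 2)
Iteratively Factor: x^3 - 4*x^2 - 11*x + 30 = (x + 3)*(x^2 - 7*x + 10) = (x - 5)*(x + 3)*(x - 2)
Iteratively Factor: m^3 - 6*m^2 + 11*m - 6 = (m - 2)*(m^2 - 4*m + 3) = (m - 3)*(m - 2)*(m - 1)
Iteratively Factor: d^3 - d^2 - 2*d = (d - 2)*(d^2 + d) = (d - 2)*(d + 1)*(d)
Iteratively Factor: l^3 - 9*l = (l)*(l^2 - 9) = l*(l - 3)*(l + 3)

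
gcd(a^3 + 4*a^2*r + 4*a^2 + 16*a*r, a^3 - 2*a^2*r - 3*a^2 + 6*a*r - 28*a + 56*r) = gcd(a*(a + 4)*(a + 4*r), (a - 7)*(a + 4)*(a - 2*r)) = a + 4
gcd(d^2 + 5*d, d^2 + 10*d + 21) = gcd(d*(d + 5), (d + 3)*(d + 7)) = 1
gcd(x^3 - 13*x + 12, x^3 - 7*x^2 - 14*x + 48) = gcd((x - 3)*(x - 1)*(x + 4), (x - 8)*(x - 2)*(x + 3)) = 1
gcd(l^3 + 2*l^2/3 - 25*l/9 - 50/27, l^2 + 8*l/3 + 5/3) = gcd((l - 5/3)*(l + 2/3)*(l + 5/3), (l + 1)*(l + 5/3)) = l + 5/3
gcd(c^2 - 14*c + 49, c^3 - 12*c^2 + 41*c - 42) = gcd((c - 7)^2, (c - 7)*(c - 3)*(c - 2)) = c - 7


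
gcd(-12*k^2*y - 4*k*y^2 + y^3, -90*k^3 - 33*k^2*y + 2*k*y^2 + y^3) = -6*k + y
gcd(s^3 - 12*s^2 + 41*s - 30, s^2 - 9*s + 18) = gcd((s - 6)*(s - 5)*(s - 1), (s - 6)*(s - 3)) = s - 6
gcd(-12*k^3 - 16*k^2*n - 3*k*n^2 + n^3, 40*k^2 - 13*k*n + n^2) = 1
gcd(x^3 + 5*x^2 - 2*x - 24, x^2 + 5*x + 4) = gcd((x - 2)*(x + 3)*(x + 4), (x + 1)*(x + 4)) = x + 4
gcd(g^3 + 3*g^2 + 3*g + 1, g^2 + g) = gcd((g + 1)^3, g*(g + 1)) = g + 1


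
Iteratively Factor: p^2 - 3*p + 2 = (p - 1)*(p - 2)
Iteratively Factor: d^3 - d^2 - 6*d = (d - 3)*(d^2 + 2*d) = (d - 3)*(d + 2)*(d)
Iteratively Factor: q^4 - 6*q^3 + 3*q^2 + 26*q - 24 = (q + 2)*(q^3 - 8*q^2 + 19*q - 12) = (q - 4)*(q + 2)*(q^2 - 4*q + 3) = (q - 4)*(q - 1)*(q + 2)*(q - 3)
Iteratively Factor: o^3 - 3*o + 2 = (o + 2)*(o^2 - 2*o + 1) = (o - 1)*(o + 2)*(o - 1)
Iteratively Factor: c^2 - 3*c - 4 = (c - 4)*(c + 1)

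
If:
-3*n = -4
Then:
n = 4/3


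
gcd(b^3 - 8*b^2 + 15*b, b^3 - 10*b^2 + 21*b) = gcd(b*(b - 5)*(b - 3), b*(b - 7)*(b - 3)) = b^2 - 3*b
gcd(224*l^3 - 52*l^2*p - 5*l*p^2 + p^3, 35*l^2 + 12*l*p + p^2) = 7*l + p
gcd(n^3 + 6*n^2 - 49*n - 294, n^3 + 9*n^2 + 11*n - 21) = n + 7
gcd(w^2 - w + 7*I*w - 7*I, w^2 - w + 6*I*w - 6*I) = w - 1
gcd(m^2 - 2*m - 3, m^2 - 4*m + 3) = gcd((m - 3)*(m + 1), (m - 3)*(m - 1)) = m - 3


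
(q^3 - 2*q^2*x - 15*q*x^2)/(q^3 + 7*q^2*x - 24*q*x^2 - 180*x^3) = q*(q + 3*x)/(q^2 + 12*q*x + 36*x^2)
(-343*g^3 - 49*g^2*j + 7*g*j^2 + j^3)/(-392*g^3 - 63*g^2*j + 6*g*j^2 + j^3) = (7*g - j)/(8*g - j)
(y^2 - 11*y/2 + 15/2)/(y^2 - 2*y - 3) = (y - 5/2)/(y + 1)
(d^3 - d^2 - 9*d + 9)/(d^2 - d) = d - 9/d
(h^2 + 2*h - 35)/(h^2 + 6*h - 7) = (h - 5)/(h - 1)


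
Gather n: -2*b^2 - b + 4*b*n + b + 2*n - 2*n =-2*b^2 + 4*b*n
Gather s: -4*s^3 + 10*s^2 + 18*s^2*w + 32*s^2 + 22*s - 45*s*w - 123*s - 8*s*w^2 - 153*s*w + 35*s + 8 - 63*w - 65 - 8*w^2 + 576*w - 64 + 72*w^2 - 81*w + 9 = -4*s^3 + s^2*(18*w + 42) + s*(-8*w^2 - 198*w - 66) + 64*w^2 + 432*w - 112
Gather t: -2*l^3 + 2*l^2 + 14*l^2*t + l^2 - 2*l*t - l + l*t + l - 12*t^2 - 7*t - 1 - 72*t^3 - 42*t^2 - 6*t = -2*l^3 + 3*l^2 - 72*t^3 - 54*t^2 + t*(14*l^2 - l - 13) - 1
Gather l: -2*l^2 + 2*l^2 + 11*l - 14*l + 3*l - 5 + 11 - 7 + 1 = 0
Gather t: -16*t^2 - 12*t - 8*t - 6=-16*t^2 - 20*t - 6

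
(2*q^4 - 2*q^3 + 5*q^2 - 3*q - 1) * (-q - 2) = -2*q^5 - 2*q^4 - q^3 - 7*q^2 + 7*q + 2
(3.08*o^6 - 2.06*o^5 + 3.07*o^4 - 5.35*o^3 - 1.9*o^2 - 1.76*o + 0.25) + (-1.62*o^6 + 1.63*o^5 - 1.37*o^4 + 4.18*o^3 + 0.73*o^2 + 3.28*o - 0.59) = 1.46*o^6 - 0.43*o^5 + 1.7*o^4 - 1.17*o^3 - 1.17*o^2 + 1.52*o - 0.34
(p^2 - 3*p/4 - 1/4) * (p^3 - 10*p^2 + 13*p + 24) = p^5 - 43*p^4/4 + 81*p^3/4 + 67*p^2/4 - 85*p/4 - 6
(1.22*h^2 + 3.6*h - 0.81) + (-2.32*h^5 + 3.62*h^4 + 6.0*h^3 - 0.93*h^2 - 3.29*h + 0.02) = -2.32*h^5 + 3.62*h^4 + 6.0*h^3 + 0.29*h^2 + 0.31*h - 0.79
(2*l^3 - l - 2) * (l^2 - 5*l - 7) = 2*l^5 - 10*l^4 - 15*l^3 + 3*l^2 + 17*l + 14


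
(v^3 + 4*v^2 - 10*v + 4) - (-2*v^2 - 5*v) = v^3 + 6*v^2 - 5*v + 4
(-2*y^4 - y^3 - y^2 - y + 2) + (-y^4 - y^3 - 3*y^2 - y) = -3*y^4 - 2*y^3 - 4*y^2 - 2*y + 2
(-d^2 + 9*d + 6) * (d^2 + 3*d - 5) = -d^4 + 6*d^3 + 38*d^2 - 27*d - 30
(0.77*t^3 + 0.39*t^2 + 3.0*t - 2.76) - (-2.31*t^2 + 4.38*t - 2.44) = 0.77*t^3 + 2.7*t^2 - 1.38*t - 0.32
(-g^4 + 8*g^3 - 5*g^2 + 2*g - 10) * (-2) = 2*g^4 - 16*g^3 + 10*g^2 - 4*g + 20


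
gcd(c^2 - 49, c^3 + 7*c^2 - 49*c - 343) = c^2 - 49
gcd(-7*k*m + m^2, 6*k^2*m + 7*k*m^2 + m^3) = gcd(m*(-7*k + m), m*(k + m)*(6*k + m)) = m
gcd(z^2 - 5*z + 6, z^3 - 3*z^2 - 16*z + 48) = z - 3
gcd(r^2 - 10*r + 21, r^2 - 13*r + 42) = r - 7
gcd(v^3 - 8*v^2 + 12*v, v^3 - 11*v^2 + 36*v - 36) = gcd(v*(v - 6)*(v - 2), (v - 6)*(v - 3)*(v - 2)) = v^2 - 8*v + 12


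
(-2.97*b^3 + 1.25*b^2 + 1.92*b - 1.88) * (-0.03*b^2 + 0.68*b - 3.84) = 0.0891*b^5 - 2.0571*b^4 + 12.1972*b^3 - 3.438*b^2 - 8.6512*b + 7.2192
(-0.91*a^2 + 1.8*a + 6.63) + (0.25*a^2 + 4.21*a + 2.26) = -0.66*a^2 + 6.01*a + 8.89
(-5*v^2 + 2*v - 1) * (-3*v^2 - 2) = 15*v^4 - 6*v^3 + 13*v^2 - 4*v + 2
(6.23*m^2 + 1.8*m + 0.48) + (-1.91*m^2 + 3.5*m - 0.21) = 4.32*m^2 + 5.3*m + 0.27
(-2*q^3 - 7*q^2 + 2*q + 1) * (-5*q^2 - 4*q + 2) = 10*q^5 + 43*q^4 + 14*q^3 - 27*q^2 + 2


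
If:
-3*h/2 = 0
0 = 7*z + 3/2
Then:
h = 0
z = -3/14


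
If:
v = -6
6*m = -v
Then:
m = 1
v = -6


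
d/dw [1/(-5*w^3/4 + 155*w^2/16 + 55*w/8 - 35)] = 32*(6*w^2 - 31*w - 11)/(5*(4*w^3 - 31*w^2 - 22*w + 112)^2)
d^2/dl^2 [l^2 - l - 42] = 2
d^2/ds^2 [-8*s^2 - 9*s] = -16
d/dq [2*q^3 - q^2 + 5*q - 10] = 6*q^2 - 2*q + 5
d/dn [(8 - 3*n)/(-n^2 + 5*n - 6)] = (-3*n^2 + 16*n - 22)/(n^4 - 10*n^3 + 37*n^2 - 60*n + 36)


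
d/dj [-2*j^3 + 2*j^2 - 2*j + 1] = -6*j^2 + 4*j - 2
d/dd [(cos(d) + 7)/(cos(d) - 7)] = 14*sin(d)/(cos(d) - 7)^2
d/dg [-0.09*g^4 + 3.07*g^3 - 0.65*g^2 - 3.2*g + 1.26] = -0.36*g^3 + 9.21*g^2 - 1.3*g - 3.2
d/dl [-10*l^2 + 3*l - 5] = 3 - 20*l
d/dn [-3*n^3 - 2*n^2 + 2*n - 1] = -9*n^2 - 4*n + 2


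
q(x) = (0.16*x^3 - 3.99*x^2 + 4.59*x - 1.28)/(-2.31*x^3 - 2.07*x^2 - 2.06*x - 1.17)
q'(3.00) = -0.02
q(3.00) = 0.22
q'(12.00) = -0.01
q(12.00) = 0.06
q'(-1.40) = -5.67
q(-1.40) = -4.00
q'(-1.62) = -3.40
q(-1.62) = -3.03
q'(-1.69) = -2.95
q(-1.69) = -2.81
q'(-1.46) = -4.86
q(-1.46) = -3.68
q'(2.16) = 0.03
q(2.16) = 0.22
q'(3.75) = -0.03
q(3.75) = 0.20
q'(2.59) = -0.00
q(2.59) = 0.22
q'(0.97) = 0.27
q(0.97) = 0.06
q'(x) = (0.48*x^2 - 7.98*x + 4.59)/(-2.31*x^3 - 2.07*x^2 - 2.06*x - 1.17) + (6.93*x^2 + 4.14*x + 2.06)*(0.16*x^3 - 3.99*x^2 + 4.59*x - 1.28)/(-2.31*x^3 - 2.07*x^2 - 2.06*x - 1.17)^2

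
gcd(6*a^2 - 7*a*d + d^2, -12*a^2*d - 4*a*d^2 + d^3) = 6*a - d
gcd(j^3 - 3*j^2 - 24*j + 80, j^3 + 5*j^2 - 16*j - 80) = j^2 + j - 20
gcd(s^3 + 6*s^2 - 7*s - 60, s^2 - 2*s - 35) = s + 5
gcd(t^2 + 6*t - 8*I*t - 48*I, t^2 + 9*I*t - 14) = 1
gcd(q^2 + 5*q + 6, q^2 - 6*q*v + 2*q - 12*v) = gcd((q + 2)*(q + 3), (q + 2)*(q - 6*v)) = q + 2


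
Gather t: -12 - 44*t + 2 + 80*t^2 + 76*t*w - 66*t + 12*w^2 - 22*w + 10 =80*t^2 + t*(76*w - 110) + 12*w^2 - 22*w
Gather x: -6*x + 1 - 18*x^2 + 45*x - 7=-18*x^2 + 39*x - 6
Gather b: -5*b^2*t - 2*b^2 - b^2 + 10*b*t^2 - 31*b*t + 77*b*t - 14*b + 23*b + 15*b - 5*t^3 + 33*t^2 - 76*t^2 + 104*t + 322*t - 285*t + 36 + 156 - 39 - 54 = b^2*(-5*t - 3) + b*(10*t^2 + 46*t + 24) - 5*t^3 - 43*t^2 + 141*t + 99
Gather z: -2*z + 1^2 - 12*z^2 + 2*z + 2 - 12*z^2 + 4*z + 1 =-24*z^2 + 4*z + 4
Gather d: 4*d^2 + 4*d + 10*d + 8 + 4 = 4*d^2 + 14*d + 12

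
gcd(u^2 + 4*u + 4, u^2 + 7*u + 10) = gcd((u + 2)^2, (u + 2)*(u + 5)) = u + 2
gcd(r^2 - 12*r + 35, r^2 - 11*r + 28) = r - 7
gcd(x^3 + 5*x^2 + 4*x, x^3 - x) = x^2 + x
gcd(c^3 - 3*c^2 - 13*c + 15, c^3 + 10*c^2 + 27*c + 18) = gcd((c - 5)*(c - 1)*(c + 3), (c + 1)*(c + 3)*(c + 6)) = c + 3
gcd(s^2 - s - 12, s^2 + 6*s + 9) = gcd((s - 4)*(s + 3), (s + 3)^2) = s + 3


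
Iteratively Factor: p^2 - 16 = (p + 4)*(p - 4)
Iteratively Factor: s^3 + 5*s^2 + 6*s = (s + 2)*(s^2 + 3*s) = (s + 2)*(s + 3)*(s)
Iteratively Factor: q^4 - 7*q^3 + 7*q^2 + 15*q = (q)*(q^3 - 7*q^2 + 7*q + 15) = q*(q - 5)*(q^2 - 2*q - 3) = q*(q - 5)*(q - 3)*(q + 1)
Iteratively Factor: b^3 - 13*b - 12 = (b - 4)*(b^2 + 4*b + 3) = (b - 4)*(b + 1)*(b + 3)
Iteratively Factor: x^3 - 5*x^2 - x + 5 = (x - 5)*(x^2 - 1) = (x - 5)*(x + 1)*(x - 1)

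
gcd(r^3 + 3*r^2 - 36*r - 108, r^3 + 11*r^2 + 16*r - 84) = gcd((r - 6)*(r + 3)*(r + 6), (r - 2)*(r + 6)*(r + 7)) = r + 6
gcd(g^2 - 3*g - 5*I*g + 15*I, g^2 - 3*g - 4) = 1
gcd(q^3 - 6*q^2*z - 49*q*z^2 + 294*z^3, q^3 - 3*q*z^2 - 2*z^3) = 1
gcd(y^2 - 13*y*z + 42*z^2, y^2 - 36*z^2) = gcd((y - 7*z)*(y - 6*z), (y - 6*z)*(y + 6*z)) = y - 6*z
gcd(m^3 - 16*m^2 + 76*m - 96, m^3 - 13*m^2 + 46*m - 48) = m^2 - 10*m + 16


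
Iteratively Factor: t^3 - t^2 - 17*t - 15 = (t + 1)*(t^2 - 2*t - 15) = (t - 5)*(t + 1)*(t + 3)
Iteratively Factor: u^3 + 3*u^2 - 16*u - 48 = (u + 4)*(u^2 - u - 12) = (u + 3)*(u + 4)*(u - 4)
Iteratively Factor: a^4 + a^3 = (a)*(a^3 + a^2) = a^2*(a^2 + a) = a^2*(a + 1)*(a)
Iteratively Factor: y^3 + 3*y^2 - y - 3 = (y - 1)*(y^2 + 4*y + 3) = (y - 1)*(y + 3)*(y + 1)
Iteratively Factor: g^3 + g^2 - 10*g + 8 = (g - 1)*(g^2 + 2*g - 8) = (g - 1)*(g + 4)*(g - 2)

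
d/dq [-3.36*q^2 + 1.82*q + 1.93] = 1.82 - 6.72*q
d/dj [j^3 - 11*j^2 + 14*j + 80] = 3*j^2 - 22*j + 14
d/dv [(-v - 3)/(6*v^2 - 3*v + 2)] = (6*v^2 + 36*v - 11)/(36*v^4 - 36*v^3 + 33*v^2 - 12*v + 4)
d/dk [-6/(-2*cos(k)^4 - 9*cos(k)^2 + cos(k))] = 6*(8*cos(k)^3 + 18*cos(k) - 1)*sin(k)/((2*cos(k)^3 + 9*cos(k) - 1)^2*cos(k)^2)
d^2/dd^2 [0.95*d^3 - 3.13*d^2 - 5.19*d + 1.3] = 5.7*d - 6.26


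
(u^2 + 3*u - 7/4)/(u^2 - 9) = (u^2 + 3*u - 7/4)/(u^2 - 9)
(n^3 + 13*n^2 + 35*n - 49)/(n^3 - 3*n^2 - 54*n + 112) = (n^2 + 6*n - 7)/(n^2 - 10*n + 16)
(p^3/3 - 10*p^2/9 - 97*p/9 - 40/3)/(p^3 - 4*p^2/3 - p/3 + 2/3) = (3*p^3 - 10*p^2 - 97*p - 120)/(3*(3*p^3 - 4*p^2 - p + 2))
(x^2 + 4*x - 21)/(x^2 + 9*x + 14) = (x - 3)/(x + 2)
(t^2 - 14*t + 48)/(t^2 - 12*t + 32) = (t - 6)/(t - 4)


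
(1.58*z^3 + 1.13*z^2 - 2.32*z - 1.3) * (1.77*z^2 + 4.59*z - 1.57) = 2.7966*z^5 + 9.2523*z^4 - 1.4003*z^3 - 14.7239*z^2 - 2.3246*z + 2.041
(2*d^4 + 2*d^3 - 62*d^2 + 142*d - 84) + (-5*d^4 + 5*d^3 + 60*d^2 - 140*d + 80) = -3*d^4 + 7*d^3 - 2*d^2 + 2*d - 4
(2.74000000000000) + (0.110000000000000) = 2.85000000000000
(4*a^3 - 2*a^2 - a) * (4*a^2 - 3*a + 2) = 16*a^5 - 20*a^4 + 10*a^3 - a^2 - 2*a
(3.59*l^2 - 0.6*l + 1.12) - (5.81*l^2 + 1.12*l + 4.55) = -2.22*l^2 - 1.72*l - 3.43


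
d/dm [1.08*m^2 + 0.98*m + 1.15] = 2.16*m + 0.98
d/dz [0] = 0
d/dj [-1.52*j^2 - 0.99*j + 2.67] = -3.04*j - 0.99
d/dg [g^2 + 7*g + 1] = 2*g + 7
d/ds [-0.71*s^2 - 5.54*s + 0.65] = -1.42*s - 5.54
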